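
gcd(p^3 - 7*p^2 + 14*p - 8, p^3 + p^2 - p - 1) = p - 1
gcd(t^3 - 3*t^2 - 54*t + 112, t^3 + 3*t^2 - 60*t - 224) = t^2 - t - 56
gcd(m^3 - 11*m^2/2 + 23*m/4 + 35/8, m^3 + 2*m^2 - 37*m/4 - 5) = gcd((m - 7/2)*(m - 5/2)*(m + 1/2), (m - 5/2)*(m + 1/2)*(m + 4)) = m^2 - 2*m - 5/4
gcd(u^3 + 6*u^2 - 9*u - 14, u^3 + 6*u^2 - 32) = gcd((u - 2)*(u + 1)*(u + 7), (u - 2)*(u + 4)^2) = u - 2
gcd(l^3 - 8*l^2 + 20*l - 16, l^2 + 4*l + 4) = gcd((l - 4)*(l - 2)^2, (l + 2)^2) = 1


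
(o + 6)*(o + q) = o^2 + o*q + 6*o + 6*q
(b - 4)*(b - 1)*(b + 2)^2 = b^4 - b^3 - 12*b^2 - 4*b + 16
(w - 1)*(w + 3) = w^2 + 2*w - 3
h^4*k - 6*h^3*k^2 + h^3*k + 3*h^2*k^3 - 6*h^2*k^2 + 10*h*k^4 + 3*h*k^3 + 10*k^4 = (h - 5*k)*(h - 2*k)*(h + k)*(h*k + k)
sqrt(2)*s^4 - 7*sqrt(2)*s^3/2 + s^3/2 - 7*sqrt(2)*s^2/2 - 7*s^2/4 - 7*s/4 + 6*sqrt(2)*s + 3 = (s - 4)*(s - 1)*(s + 3/2)*(sqrt(2)*s + 1/2)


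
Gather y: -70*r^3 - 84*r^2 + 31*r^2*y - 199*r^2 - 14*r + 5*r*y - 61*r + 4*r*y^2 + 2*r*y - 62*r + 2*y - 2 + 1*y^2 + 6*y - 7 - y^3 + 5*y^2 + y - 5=-70*r^3 - 283*r^2 - 137*r - y^3 + y^2*(4*r + 6) + y*(31*r^2 + 7*r + 9) - 14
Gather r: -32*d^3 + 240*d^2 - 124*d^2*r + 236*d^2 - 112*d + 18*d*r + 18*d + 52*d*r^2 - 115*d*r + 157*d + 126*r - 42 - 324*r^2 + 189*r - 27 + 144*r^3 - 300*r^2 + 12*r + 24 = -32*d^3 + 476*d^2 + 63*d + 144*r^3 + r^2*(52*d - 624) + r*(-124*d^2 - 97*d + 327) - 45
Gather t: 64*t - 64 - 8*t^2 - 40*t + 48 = -8*t^2 + 24*t - 16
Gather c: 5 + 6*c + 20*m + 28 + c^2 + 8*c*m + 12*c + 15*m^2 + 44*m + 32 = c^2 + c*(8*m + 18) + 15*m^2 + 64*m + 65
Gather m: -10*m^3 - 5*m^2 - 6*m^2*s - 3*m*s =-10*m^3 + m^2*(-6*s - 5) - 3*m*s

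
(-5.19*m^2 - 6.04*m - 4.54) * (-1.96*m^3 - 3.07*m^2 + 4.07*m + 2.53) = 10.1724*m^5 + 27.7717*m^4 + 6.3179*m^3 - 23.7757*m^2 - 33.759*m - 11.4862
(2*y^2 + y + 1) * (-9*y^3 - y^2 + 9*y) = -18*y^5 - 11*y^4 + 8*y^3 + 8*y^2 + 9*y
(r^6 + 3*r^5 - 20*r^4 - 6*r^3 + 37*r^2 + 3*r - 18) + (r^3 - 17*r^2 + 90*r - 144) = r^6 + 3*r^5 - 20*r^4 - 5*r^3 + 20*r^2 + 93*r - 162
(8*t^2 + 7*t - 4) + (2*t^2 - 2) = 10*t^2 + 7*t - 6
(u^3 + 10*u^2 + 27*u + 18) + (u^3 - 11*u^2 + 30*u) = 2*u^3 - u^2 + 57*u + 18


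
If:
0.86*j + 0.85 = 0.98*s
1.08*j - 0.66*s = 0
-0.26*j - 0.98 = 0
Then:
No Solution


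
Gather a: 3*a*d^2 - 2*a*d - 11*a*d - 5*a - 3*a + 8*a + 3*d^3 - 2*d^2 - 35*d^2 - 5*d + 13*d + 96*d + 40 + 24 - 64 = a*(3*d^2 - 13*d) + 3*d^3 - 37*d^2 + 104*d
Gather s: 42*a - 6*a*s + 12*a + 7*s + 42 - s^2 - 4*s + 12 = 54*a - s^2 + s*(3 - 6*a) + 54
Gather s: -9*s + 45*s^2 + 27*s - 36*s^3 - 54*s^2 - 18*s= -36*s^3 - 9*s^2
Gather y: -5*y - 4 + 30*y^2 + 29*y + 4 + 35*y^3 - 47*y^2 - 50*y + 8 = 35*y^3 - 17*y^2 - 26*y + 8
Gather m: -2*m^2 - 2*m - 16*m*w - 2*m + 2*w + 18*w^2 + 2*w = -2*m^2 + m*(-16*w - 4) + 18*w^2 + 4*w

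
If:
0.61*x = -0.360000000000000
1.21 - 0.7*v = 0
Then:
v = 1.73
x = -0.59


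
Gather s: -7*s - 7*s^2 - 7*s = -7*s^2 - 14*s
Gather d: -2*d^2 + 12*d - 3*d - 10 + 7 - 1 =-2*d^2 + 9*d - 4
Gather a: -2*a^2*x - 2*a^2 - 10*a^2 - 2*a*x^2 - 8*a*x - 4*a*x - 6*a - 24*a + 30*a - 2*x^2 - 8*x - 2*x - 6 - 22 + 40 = a^2*(-2*x - 12) + a*(-2*x^2 - 12*x) - 2*x^2 - 10*x + 12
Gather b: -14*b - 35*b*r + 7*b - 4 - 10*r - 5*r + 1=b*(-35*r - 7) - 15*r - 3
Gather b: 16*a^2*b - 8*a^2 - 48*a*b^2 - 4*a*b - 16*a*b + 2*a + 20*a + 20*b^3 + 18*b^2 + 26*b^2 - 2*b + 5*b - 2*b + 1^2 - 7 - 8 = -8*a^2 + 22*a + 20*b^3 + b^2*(44 - 48*a) + b*(16*a^2 - 20*a + 1) - 14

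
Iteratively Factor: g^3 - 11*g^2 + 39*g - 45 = (g - 3)*(g^2 - 8*g + 15) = (g - 5)*(g - 3)*(g - 3)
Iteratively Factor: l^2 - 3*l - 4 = (l + 1)*(l - 4)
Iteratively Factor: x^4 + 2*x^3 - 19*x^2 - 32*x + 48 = (x - 1)*(x^3 + 3*x^2 - 16*x - 48) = (x - 1)*(x + 4)*(x^2 - x - 12) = (x - 1)*(x + 3)*(x + 4)*(x - 4)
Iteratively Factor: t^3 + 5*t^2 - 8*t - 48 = (t - 3)*(t^2 + 8*t + 16) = (t - 3)*(t + 4)*(t + 4)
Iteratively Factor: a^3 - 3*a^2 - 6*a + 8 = (a - 4)*(a^2 + a - 2) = (a - 4)*(a - 1)*(a + 2)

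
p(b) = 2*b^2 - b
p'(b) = 4*b - 1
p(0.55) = 0.06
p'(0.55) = 1.20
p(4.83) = 41.83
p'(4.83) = 18.32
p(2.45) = 9.56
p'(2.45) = 8.80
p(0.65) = 0.20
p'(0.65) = 1.60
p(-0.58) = 1.25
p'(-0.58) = -3.32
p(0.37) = -0.10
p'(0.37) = 0.48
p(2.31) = 8.36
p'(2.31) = 8.24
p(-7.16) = 109.69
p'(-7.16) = -29.64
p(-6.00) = 78.00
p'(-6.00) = -25.00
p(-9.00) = 171.00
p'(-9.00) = -37.00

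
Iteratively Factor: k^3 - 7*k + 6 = (k + 3)*(k^2 - 3*k + 2) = (k - 1)*(k + 3)*(k - 2)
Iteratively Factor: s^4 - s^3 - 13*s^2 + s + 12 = (s + 3)*(s^3 - 4*s^2 - s + 4) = (s - 4)*(s + 3)*(s^2 - 1) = (s - 4)*(s - 1)*(s + 3)*(s + 1)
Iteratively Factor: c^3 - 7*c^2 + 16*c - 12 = (c - 3)*(c^2 - 4*c + 4) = (c - 3)*(c - 2)*(c - 2)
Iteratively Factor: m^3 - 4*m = (m)*(m^2 - 4) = m*(m - 2)*(m + 2)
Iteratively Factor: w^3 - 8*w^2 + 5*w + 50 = (w - 5)*(w^2 - 3*w - 10) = (w - 5)*(w + 2)*(w - 5)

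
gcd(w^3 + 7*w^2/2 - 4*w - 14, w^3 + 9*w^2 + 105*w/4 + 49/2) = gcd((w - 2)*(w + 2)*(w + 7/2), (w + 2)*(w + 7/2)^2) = w^2 + 11*w/2 + 7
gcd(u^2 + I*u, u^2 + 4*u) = u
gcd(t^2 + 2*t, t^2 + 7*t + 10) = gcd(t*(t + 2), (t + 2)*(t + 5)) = t + 2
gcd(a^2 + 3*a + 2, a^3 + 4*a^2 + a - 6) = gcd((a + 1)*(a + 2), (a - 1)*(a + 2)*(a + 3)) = a + 2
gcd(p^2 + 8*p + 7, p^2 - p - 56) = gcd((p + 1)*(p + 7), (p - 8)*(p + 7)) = p + 7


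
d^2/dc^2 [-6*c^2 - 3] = -12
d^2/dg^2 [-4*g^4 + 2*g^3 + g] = 12*g*(1 - 4*g)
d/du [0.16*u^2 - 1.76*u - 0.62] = 0.32*u - 1.76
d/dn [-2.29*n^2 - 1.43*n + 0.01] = -4.58*n - 1.43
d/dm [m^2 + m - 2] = 2*m + 1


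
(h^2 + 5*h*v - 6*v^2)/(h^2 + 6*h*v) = (h - v)/h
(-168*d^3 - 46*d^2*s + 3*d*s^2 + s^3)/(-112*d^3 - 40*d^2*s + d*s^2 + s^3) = (6*d + s)/(4*d + s)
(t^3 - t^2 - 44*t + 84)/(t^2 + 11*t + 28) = (t^2 - 8*t + 12)/(t + 4)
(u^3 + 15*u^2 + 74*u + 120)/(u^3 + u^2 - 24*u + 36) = (u^2 + 9*u + 20)/(u^2 - 5*u + 6)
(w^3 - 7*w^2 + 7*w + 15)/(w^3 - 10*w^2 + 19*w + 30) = (w - 3)/(w - 6)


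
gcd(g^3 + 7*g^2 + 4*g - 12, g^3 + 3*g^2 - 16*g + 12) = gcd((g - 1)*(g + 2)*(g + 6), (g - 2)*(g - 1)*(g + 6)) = g^2 + 5*g - 6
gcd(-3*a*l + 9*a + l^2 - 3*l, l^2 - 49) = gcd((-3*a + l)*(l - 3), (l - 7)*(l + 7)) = 1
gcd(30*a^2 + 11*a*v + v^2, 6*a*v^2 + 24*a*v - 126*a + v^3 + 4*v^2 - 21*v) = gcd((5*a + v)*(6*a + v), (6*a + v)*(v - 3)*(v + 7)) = 6*a + v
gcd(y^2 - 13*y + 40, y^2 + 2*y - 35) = y - 5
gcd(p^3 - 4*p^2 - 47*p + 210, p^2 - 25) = p - 5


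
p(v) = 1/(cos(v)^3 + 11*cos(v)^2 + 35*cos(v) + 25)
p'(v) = (3*sin(v)*cos(v)^2 + 22*sin(v)*cos(v) + 35*sin(v))/(cos(v)^3 + 11*cos(v)^2 + 35*cos(v) + 25)^2 = (3*cos(v) + 7)*sin(v)/((cos(v) + 1)^2*(cos(v) + 5)^3)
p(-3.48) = 1.07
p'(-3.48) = 6.45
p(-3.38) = 2.18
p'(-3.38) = 18.45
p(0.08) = 0.01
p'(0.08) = 0.00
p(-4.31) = 0.08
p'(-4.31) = 0.15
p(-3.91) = 0.19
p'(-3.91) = 0.54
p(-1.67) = 0.05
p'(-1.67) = -0.07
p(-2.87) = 1.67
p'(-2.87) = -12.48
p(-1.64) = 0.04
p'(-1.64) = -0.07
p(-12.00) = 0.02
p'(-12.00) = 0.01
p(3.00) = 6.21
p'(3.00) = 88.07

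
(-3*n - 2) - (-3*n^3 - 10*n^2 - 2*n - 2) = 3*n^3 + 10*n^2 - n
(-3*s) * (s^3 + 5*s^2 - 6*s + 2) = -3*s^4 - 15*s^3 + 18*s^2 - 6*s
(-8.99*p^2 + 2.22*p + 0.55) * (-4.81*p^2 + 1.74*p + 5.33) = 43.2419*p^4 - 26.3208*p^3 - 46.6994*p^2 + 12.7896*p + 2.9315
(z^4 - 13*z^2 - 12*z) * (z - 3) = z^5 - 3*z^4 - 13*z^3 + 27*z^2 + 36*z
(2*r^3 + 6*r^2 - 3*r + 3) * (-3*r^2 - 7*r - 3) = -6*r^5 - 32*r^4 - 39*r^3 - 6*r^2 - 12*r - 9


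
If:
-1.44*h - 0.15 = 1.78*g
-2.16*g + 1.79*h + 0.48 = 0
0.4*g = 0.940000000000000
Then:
No Solution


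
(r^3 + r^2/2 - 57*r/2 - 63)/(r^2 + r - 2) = (r^3 + r^2/2 - 57*r/2 - 63)/(r^2 + r - 2)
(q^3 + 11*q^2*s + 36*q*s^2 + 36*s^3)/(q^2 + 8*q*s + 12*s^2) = q + 3*s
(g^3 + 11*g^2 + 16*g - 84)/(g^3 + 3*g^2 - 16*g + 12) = (g + 7)/(g - 1)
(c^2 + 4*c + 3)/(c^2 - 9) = (c + 1)/(c - 3)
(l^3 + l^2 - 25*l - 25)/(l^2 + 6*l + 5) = l - 5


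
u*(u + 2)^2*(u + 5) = u^4 + 9*u^3 + 24*u^2 + 20*u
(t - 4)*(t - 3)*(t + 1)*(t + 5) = t^4 - t^3 - 25*t^2 + 37*t + 60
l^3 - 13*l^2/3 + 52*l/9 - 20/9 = (l - 2)*(l - 5/3)*(l - 2/3)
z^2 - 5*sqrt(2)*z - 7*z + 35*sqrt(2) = (z - 7)*(z - 5*sqrt(2))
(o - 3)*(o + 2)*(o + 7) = o^3 + 6*o^2 - 13*o - 42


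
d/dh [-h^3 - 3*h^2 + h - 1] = -3*h^2 - 6*h + 1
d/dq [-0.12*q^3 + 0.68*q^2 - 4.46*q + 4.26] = -0.36*q^2 + 1.36*q - 4.46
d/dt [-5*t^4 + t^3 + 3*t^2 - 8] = t*(-20*t^2 + 3*t + 6)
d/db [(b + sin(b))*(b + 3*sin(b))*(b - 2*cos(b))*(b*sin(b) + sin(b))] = (b + 1)*(b + sin(b))*(b + 3*sin(b))*(2*sin(b) + 1)*sin(b) + (b + 1)*(b + sin(b))*(b - 2*cos(b))*(3*cos(b) + 1)*sin(b) + (b + 1)*(b + 3*sin(b))*(b - 2*cos(b))*(cos(b) + 1)*sin(b) + (b + sin(b))*(b + 3*sin(b))*(b - 2*cos(b))*(b*cos(b) + sqrt(2)*sin(b + pi/4))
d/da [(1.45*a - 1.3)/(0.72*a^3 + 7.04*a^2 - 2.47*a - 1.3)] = (-2.088*a^3 - 7.4*a^2 + 18.304*a - 5.096)/(0.5184*a^6 + 10.1376*a^5 + 46.0048*a^4 - 36.6496*a^3 - 12.2031*a^2 + 6.422*a + 1.69)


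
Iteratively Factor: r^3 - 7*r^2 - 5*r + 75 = (r - 5)*(r^2 - 2*r - 15) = (r - 5)*(r + 3)*(r - 5)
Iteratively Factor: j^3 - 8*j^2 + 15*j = (j - 3)*(j^2 - 5*j) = j*(j - 3)*(j - 5)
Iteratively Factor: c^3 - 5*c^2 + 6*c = (c)*(c^2 - 5*c + 6) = c*(c - 2)*(c - 3)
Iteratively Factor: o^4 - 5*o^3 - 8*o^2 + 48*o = (o - 4)*(o^3 - o^2 - 12*o) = o*(o - 4)*(o^2 - o - 12) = o*(o - 4)*(o + 3)*(o - 4)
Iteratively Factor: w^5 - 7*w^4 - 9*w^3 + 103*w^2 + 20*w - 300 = (w + 2)*(w^4 - 9*w^3 + 9*w^2 + 85*w - 150) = (w - 5)*(w + 2)*(w^3 - 4*w^2 - 11*w + 30) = (w - 5)^2*(w + 2)*(w^2 + w - 6) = (w - 5)^2*(w + 2)*(w + 3)*(w - 2)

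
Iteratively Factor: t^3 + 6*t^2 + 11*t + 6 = (t + 3)*(t^2 + 3*t + 2) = (t + 2)*(t + 3)*(t + 1)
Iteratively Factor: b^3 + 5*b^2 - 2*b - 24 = (b + 3)*(b^2 + 2*b - 8) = (b - 2)*(b + 3)*(b + 4)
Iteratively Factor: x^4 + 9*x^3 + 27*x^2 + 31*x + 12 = (x + 4)*(x^3 + 5*x^2 + 7*x + 3) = (x + 1)*(x + 4)*(x^2 + 4*x + 3) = (x + 1)*(x + 3)*(x + 4)*(x + 1)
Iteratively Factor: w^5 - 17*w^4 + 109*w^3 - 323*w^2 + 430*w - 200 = (w - 1)*(w^4 - 16*w^3 + 93*w^2 - 230*w + 200) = (w - 5)*(w - 1)*(w^3 - 11*w^2 + 38*w - 40) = (w - 5)^2*(w - 1)*(w^2 - 6*w + 8) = (w - 5)^2*(w - 2)*(w - 1)*(w - 4)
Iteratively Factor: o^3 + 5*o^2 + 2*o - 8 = (o - 1)*(o^2 + 6*o + 8) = (o - 1)*(o + 4)*(o + 2)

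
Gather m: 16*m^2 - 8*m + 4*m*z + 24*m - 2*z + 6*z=16*m^2 + m*(4*z + 16) + 4*z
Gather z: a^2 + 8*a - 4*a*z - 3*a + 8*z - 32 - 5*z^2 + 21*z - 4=a^2 + 5*a - 5*z^2 + z*(29 - 4*a) - 36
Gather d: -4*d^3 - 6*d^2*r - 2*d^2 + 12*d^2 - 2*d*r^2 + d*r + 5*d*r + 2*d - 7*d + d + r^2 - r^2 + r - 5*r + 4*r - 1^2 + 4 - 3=-4*d^3 + d^2*(10 - 6*r) + d*(-2*r^2 + 6*r - 4)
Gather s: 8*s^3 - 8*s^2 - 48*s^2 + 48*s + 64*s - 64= 8*s^3 - 56*s^2 + 112*s - 64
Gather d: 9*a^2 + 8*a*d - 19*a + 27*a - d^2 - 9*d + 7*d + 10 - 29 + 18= 9*a^2 + 8*a - d^2 + d*(8*a - 2) - 1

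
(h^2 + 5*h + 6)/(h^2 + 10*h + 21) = (h + 2)/(h + 7)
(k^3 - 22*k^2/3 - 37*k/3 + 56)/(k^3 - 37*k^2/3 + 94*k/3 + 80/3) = (3*k^2 + 2*k - 21)/(3*k^2 - 13*k - 10)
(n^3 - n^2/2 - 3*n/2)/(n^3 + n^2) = (n - 3/2)/n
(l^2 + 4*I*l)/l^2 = (l + 4*I)/l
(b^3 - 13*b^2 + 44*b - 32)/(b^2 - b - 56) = (b^2 - 5*b + 4)/(b + 7)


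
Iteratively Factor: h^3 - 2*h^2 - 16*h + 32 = (h - 2)*(h^2 - 16) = (h - 2)*(h + 4)*(h - 4)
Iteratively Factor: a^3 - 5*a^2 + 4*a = (a - 4)*(a^2 - a) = (a - 4)*(a - 1)*(a)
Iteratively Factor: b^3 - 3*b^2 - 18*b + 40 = (b + 4)*(b^2 - 7*b + 10) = (b - 2)*(b + 4)*(b - 5)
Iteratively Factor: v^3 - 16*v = (v - 4)*(v^2 + 4*v) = v*(v - 4)*(v + 4)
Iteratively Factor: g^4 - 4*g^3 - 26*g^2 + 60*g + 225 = (g - 5)*(g^3 + g^2 - 21*g - 45) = (g - 5)*(g + 3)*(g^2 - 2*g - 15) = (g - 5)*(g + 3)^2*(g - 5)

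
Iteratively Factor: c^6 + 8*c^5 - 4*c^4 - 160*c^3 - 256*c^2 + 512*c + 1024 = (c - 4)*(c^5 + 12*c^4 + 44*c^3 + 16*c^2 - 192*c - 256) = (c - 4)*(c - 2)*(c^4 + 14*c^3 + 72*c^2 + 160*c + 128) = (c - 4)*(c - 2)*(c + 4)*(c^3 + 10*c^2 + 32*c + 32) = (c - 4)*(c - 2)*(c + 2)*(c + 4)*(c^2 + 8*c + 16) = (c - 4)*(c - 2)*(c + 2)*(c + 4)^2*(c + 4)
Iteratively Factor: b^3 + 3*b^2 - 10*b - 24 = (b - 3)*(b^2 + 6*b + 8) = (b - 3)*(b + 4)*(b + 2)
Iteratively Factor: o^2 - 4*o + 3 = (o - 3)*(o - 1)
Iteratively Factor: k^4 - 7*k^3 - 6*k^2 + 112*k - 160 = (k - 4)*(k^3 - 3*k^2 - 18*k + 40) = (k - 4)*(k + 4)*(k^2 - 7*k + 10) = (k - 4)*(k - 2)*(k + 4)*(k - 5)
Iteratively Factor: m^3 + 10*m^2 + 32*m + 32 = (m + 4)*(m^2 + 6*m + 8) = (m + 2)*(m + 4)*(m + 4)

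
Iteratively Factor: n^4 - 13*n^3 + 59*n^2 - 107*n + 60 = (n - 4)*(n^3 - 9*n^2 + 23*n - 15) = (n - 4)*(n - 1)*(n^2 - 8*n + 15) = (n - 4)*(n - 3)*(n - 1)*(n - 5)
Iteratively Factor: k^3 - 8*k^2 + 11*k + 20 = (k - 4)*(k^2 - 4*k - 5) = (k - 4)*(k + 1)*(k - 5)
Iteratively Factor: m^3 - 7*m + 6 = (m - 1)*(m^2 + m - 6) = (m - 2)*(m - 1)*(m + 3)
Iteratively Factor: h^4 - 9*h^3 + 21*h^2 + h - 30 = (h - 5)*(h^3 - 4*h^2 + h + 6) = (h - 5)*(h - 3)*(h^2 - h - 2) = (h - 5)*(h - 3)*(h + 1)*(h - 2)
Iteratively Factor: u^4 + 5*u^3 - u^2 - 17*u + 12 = (u - 1)*(u^3 + 6*u^2 + 5*u - 12) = (u - 1)^2*(u^2 + 7*u + 12) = (u - 1)^2*(u + 3)*(u + 4)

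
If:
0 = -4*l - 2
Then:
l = -1/2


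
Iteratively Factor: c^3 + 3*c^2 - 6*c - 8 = (c + 1)*(c^2 + 2*c - 8) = (c + 1)*(c + 4)*(c - 2)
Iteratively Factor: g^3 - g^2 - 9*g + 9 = (g - 1)*(g^2 - 9) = (g - 3)*(g - 1)*(g + 3)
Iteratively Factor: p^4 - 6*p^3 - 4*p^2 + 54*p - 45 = (p - 5)*(p^3 - p^2 - 9*p + 9) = (p - 5)*(p - 1)*(p^2 - 9) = (p - 5)*(p - 3)*(p - 1)*(p + 3)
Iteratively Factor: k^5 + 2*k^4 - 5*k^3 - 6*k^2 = (k)*(k^4 + 2*k^3 - 5*k^2 - 6*k) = k*(k + 1)*(k^3 + k^2 - 6*k) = k*(k - 2)*(k + 1)*(k^2 + 3*k) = k*(k - 2)*(k + 1)*(k + 3)*(k)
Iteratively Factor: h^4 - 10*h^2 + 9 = (h - 1)*(h^3 + h^2 - 9*h - 9) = (h - 3)*(h - 1)*(h^2 + 4*h + 3) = (h - 3)*(h - 1)*(h + 3)*(h + 1)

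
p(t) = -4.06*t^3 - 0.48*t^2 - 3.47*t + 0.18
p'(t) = -12.18*t^2 - 0.96*t - 3.47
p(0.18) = -0.48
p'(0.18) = -4.04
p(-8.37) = 2376.28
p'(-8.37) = -848.73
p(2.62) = -85.22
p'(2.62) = -89.59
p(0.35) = -1.27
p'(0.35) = -5.30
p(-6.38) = 1057.14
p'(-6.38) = -493.12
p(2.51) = -75.76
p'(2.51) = -82.61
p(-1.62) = 21.80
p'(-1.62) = -33.88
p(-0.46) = 2.07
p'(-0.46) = -5.61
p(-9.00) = 2952.27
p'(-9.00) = -981.41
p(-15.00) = 13646.73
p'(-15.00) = -2729.57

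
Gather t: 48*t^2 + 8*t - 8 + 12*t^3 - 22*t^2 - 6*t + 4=12*t^3 + 26*t^2 + 2*t - 4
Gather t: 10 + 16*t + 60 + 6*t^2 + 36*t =6*t^2 + 52*t + 70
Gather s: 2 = 2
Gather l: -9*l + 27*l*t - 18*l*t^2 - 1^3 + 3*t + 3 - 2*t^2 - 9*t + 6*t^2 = l*(-18*t^2 + 27*t - 9) + 4*t^2 - 6*t + 2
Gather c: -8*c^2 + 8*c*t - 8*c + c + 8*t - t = -8*c^2 + c*(8*t - 7) + 7*t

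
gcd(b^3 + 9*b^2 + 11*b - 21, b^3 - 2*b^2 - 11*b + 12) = b^2 + 2*b - 3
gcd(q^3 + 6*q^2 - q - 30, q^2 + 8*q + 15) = q^2 + 8*q + 15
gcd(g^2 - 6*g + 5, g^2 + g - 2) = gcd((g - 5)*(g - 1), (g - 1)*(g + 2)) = g - 1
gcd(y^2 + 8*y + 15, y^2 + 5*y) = y + 5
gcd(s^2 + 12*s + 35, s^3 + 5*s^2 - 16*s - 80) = s + 5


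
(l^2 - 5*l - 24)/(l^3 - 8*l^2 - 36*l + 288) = (l + 3)/(l^2 - 36)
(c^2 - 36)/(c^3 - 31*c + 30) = (c - 6)/(c^2 - 6*c + 5)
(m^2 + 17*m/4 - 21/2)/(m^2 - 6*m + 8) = (4*m^2 + 17*m - 42)/(4*(m^2 - 6*m + 8))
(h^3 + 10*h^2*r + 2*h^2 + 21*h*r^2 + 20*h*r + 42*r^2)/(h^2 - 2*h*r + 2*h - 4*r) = (-h^2 - 10*h*r - 21*r^2)/(-h + 2*r)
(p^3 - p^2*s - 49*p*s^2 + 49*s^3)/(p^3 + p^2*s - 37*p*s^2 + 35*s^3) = (p - 7*s)/(p - 5*s)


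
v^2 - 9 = (v - 3)*(v + 3)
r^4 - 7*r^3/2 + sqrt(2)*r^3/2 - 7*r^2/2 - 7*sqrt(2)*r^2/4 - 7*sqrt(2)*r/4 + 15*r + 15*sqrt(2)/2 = (r - 3)*(r - 5/2)*(r + 2)*(r + sqrt(2)/2)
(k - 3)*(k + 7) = k^2 + 4*k - 21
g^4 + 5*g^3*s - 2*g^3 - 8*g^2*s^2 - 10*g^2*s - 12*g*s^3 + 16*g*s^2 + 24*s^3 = (g - 2)*(g - 2*s)*(g + s)*(g + 6*s)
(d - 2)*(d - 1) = d^2 - 3*d + 2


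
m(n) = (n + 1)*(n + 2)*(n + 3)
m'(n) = (n + 1)*(n + 2) + (n + 1)*(n + 3) + (n + 2)*(n + 3)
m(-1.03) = -0.06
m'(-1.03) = 1.82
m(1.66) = 45.37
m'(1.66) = 39.19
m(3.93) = 202.60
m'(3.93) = 104.49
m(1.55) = 41.19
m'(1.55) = 36.81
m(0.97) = 23.23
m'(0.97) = 25.46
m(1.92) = 56.32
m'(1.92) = 45.10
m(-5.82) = -51.92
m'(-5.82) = 42.78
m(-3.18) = -0.46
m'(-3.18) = 3.18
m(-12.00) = -990.00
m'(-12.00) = 299.00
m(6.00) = 504.00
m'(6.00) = 191.00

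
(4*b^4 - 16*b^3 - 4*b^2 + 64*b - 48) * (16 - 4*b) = -16*b^5 + 128*b^4 - 240*b^3 - 320*b^2 + 1216*b - 768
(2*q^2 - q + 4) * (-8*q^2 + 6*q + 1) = -16*q^4 + 20*q^3 - 36*q^2 + 23*q + 4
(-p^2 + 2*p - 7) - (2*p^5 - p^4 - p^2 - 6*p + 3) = -2*p^5 + p^4 + 8*p - 10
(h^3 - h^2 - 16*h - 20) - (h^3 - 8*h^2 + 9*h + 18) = 7*h^2 - 25*h - 38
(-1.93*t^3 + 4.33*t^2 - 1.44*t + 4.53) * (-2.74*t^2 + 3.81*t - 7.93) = 5.2882*t^5 - 19.2175*t^4 + 35.7478*t^3 - 52.2355*t^2 + 28.6785*t - 35.9229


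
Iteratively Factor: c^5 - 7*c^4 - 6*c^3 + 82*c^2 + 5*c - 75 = (c - 1)*(c^4 - 6*c^3 - 12*c^2 + 70*c + 75) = (c - 5)*(c - 1)*(c^3 - c^2 - 17*c - 15) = (c - 5)*(c - 1)*(c + 3)*(c^2 - 4*c - 5) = (c - 5)*(c - 1)*(c + 1)*(c + 3)*(c - 5)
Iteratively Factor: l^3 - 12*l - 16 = (l + 2)*(l^2 - 2*l - 8) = (l - 4)*(l + 2)*(l + 2)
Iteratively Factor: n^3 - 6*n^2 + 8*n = (n - 4)*(n^2 - 2*n) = (n - 4)*(n - 2)*(n)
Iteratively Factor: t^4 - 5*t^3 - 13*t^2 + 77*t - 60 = (t - 3)*(t^3 - 2*t^2 - 19*t + 20) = (t - 5)*(t - 3)*(t^2 + 3*t - 4) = (t - 5)*(t - 3)*(t + 4)*(t - 1)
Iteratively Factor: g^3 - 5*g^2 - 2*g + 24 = (g - 3)*(g^2 - 2*g - 8) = (g - 4)*(g - 3)*(g + 2)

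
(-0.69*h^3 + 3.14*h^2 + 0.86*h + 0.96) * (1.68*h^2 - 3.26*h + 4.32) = -1.1592*h^5 + 7.5246*h^4 - 11.7724*h^3 + 12.374*h^2 + 0.585600000000001*h + 4.1472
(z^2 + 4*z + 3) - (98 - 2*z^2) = 3*z^2 + 4*z - 95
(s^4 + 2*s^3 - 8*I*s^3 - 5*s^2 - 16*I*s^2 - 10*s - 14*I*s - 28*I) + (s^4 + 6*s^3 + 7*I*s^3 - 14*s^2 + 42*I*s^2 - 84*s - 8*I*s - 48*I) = 2*s^4 + 8*s^3 - I*s^3 - 19*s^2 + 26*I*s^2 - 94*s - 22*I*s - 76*I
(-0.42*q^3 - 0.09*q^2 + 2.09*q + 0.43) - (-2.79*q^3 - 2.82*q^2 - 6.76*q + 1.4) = 2.37*q^3 + 2.73*q^2 + 8.85*q - 0.97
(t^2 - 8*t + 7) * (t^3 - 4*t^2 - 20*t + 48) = t^5 - 12*t^4 + 19*t^3 + 180*t^2 - 524*t + 336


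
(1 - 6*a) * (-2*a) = 12*a^2 - 2*a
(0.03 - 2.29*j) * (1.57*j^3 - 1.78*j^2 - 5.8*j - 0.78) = -3.5953*j^4 + 4.1233*j^3 + 13.2286*j^2 + 1.6122*j - 0.0234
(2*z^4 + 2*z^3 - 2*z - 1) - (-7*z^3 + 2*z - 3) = 2*z^4 + 9*z^3 - 4*z + 2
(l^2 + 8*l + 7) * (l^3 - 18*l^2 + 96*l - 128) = l^5 - 10*l^4 - 41*l^3 + 514*l^2 - 352*l - 896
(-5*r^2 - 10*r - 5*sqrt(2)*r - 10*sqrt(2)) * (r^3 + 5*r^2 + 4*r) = -5*r^5 - 35*r^4 - 5*sqrt(2)*r^4 - 70*r^3 - 35*sqrt(2)*r^3 - 70*sqrt(2)*r^2 - 40*r^2 - 40*sqrt(2)*r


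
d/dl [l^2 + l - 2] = 2*l + 1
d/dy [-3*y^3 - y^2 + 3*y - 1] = -9*y^2 - 2*y + 3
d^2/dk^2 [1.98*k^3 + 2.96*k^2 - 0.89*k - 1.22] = 11.88*k + 5.92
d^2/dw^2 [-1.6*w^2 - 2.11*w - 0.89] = -3.20000000000000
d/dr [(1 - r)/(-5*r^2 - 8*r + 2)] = (-5*r^2 + 10*r + 6)/(25*r^4 + 80*r^3 + 44*r^2 - 32*r + 4)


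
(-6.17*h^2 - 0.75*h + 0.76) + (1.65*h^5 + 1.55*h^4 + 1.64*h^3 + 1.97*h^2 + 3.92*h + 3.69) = 1.65*h^5 + 1.55*h^4 + 1.64*h^3 - 4.2*h^2 + 3.17*h + 4.45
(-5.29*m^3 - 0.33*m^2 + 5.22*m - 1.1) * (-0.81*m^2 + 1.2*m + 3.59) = 4.2849*m^5 - 6.0807*m^4 - 23.6153*m^3 + 5.9703*m^2 + 17.4198*m - 3.949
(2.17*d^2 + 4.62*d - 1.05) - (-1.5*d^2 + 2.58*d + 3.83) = 3.67*d^2 + 2.04*d - 4.88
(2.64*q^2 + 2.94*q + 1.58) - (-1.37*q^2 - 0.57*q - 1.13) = 4.01*q^2 + 3.51*q + 2.71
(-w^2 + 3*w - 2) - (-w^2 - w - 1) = 4*w - 1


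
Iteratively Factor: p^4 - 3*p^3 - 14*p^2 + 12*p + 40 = (p - 5)*(p^3 + 2*p^2 - 4*p - 8) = (p - 5)*(p - 2)*(p^2 + 4*p + 4) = (p - 5)*(p - 2)*(p + 2)*(p + 2)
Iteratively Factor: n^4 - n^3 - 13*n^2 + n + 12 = (n - 1)*(n^3 - 13*n - 12) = (n - 1)*(n + 1)*(n^2 - n - 12) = (n - 4)*(n - 1)*(n + 1)*(n + 3)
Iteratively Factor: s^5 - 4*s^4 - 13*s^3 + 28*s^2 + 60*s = (s)*(s^4 - 4*s^3 - 13*s^2 + 28*s + 60) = s*(s - 3)*(s^3 - s^2 - 16*s - 20) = s*(s - 5)*(s - 3)*(s^2 + 4*s + 4) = s*(s - 5)*(s - 3)*(s + 2)*(s + 2)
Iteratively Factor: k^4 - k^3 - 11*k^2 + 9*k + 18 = (k + 3)*(k^3 - 4*k^2 + k + 6) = (k - 2)*(k + 3)*(k^2 - 2*k - 3) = (k - 2)*(k + 1)*(k + 3)*(k - 3)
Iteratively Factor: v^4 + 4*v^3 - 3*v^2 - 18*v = (v + 3)*(v^3 + v^2 - 6*v) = v*(v + 3)*(v^2 + v - 6) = v*(v - 2)*(v + 3)*(v + 3)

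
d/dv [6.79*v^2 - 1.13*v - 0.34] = 13.58*v - 1.13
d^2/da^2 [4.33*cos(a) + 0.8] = -4.33*cos(a)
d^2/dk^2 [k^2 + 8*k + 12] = 2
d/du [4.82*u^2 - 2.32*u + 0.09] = 9.64*u - 2.32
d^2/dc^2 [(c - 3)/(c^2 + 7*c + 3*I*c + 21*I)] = 2*((c - 3)*(2*c + 7 + 3*I)^2 - (3*c + 4 + 3*I)*(c^2 + 7*c + 3*I*c + 21*I))/(c^2 + 7*c + 3*I*c + 21*I)^3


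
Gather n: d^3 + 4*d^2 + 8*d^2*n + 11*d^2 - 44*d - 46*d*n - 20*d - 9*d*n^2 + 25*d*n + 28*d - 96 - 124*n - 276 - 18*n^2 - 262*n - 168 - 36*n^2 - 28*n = d^3 + 15*d^2 - 36*d + n^2*(-9*d - 54) + n*(8*d^2 - 21*d - 414) - 540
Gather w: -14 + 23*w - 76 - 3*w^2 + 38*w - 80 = -3*w^2 + 61*w - 170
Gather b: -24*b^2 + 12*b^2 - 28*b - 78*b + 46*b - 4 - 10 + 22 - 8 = -12*b^2 - 60*b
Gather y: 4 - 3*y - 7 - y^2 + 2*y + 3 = -y^2 - y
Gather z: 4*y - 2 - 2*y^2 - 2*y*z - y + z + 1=-2*y^2 + 3*y + z*(1 - 2*y) - 1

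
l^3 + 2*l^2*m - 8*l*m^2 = l*(l - 2*m)*(l + 4*m)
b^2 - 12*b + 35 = (b - 7)*(b - 5)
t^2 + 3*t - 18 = (t - 3)*(t + 6)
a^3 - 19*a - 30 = (a - 5)*(a + 2)*(a + 3)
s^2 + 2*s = s*(s + 2)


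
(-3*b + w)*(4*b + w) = -12*b^2 + b*w + w^2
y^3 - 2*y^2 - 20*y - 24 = (y - 6)*(y + 2)^2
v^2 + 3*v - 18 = (v - 3)*(v + 6)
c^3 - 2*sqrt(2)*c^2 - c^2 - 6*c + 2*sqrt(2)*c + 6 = (c - 1)*(c - 3*sqrt(2))*(c + sqrt(2))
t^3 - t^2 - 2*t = t*(t - 2)*(t + 1)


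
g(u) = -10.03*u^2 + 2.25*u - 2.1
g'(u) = 2.25 - 20.06*u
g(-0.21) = -3.01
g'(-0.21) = 6.46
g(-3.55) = -136.49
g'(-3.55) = 73.46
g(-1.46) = -26.76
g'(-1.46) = 31.54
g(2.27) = -48.68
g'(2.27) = -43.29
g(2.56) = -62.07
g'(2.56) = -49.10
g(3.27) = -101.99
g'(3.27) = -63.35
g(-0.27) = -3.44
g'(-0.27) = 7.67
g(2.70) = -69.14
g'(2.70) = -51.91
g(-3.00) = -99.12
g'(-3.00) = 62.43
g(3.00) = -85.62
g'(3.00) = -57.93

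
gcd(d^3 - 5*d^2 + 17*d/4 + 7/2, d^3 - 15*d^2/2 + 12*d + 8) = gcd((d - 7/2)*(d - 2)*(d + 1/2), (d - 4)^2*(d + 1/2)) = d + 1/2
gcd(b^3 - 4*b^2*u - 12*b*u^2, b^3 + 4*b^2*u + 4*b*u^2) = b^2 + 2*b*u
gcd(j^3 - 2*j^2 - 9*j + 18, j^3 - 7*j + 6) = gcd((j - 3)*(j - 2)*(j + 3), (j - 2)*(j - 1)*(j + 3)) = j^2 + j - 6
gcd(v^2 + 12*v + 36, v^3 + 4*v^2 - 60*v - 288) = v^2 + 12*v + 36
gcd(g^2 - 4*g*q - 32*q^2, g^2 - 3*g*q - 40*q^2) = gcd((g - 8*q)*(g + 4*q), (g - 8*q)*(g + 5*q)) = -g + 8*q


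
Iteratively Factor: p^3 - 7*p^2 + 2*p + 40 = (p - 4)*(p^2 - 3*p - 10) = (p - 5)*(p - 4)*(p + 2)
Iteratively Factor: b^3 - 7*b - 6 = (b + 2)*(b^2 - 2*b - 3) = (b + 1)*(b + 2)*(b - 3)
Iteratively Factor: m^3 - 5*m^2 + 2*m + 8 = (m - 2)*(m^2 - 3*m - 4) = (m - 4)*(m - 2)*(m + 1)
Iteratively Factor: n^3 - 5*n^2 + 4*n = (n - 4)*(n^2 - n) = n*(n - 4)*(n - 1)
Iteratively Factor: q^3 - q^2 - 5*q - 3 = (q + 1)*(q^2 - 2*q - 3) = (q - 3)*(q + 1)*(q + 1)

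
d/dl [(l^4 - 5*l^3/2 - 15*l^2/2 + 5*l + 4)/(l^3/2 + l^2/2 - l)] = 2 + 4/l^2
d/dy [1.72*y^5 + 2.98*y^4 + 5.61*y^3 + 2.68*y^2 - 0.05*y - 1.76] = 8.6*y^4 + 11.92*y^3 + 16.83*y^2 + 5.36*y - 0.05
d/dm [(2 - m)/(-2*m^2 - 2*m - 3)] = (-2*m^2 + 8*m + 7)/(4*m^4 + 8*m^3 + 16*m^2 + 12*m + 9)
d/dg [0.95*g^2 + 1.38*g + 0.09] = 1.9*g + 1.38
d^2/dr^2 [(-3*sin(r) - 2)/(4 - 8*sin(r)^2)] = (-12*sin(r)^5 - 32*sin(r)^4 - 12*sin(r)^3 + 32*sin(r)^2 + 33*sin(r) + 8)/(4*(2*sin(r)^2 - 1)^3)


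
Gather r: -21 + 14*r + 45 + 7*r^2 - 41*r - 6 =7*r^2 - 27*r + 18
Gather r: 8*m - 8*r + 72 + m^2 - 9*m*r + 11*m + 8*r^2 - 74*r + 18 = m^2 + 19*m + 8*r^2 + r*(-9*m - 82) + 90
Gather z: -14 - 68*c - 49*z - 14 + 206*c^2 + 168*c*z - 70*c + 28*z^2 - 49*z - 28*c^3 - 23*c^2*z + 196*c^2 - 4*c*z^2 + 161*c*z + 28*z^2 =-28*c^3 + 402*c^2 - 138*c + z^2*(56 - 4*c) + z*(-23*c^2 + 329*c - 98) - 28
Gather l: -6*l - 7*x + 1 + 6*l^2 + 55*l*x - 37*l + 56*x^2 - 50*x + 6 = 6*l^2 + l*(55*x - 43) + 56*x^2 - 57*x + 7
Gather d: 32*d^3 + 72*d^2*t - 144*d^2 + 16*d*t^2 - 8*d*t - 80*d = 32*d^3 + d^2*(72*t - 144) + d*(16*t^2 - 8*t - 80)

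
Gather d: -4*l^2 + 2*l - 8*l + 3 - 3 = -4*l^2 - 6*l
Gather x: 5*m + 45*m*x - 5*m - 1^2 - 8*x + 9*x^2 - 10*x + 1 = 9*x^2 + x*(45*m - 18)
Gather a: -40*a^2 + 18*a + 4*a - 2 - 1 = -40*a^2 + 22*a - 3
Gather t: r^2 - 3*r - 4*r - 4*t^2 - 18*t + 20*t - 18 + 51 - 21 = r^2 - 7*r - 4*t^2 + 2*t + 12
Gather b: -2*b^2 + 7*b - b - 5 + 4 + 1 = -2*b^2 + 6*b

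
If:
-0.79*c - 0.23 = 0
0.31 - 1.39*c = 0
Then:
No Solution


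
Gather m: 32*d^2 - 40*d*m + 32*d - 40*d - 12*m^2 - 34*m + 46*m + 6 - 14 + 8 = 32*d^2 - 8*d - 12*m^2 + m*(12 - 40*d)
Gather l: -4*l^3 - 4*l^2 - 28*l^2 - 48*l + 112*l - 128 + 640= -4*l^3 - 32*l^2 + 64*l + 512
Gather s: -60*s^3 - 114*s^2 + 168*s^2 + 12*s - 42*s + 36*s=-60*s^3 + 54*s^2 + 6*s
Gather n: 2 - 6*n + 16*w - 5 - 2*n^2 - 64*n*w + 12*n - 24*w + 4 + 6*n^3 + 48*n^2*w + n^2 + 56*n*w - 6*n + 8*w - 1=6*n^3 + n^2*(48*w - 1) - 8*n*w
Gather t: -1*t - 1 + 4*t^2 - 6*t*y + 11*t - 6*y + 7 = 4*t^2 + t*(10 - 6*y) - 6*y + 6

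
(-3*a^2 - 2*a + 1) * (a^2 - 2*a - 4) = -3*a^4 + 4*a^3 + 17*a^2 + 6*a - 4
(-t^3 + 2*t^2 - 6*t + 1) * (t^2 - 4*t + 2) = -t^5 + 6*t^4 - 16*t^3 + 29*t^2 - 16*t + 2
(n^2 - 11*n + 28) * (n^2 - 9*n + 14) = n^4 - 20*n^3 + 141*n^2 - 406*n + 392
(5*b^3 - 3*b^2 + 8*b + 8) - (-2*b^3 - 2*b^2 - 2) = 7*b^3 - b^2 + 8*b + 10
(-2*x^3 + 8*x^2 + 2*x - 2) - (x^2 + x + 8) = -2*x^3 + 7*x^2 + x - 10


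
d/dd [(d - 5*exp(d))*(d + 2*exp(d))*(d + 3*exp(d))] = 3*d^2 - 38*d*exp(2*d) - 90*exp(3*d) - 19*exp(2*d)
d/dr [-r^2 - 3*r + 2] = -2*r - 3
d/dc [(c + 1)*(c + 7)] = 2*c + 8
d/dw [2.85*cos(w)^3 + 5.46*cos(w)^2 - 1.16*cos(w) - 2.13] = (-8.55*cos(w)^2 - 10.92*cos(w) + 1.16)*sin(w)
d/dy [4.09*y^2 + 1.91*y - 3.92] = 8.18*y + 1.91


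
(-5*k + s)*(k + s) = -5*k^2 - 4*k*s + s^2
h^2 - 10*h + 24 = (h - 6)*(h - 4)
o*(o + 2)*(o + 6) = o^3 + 8*o^2 + 12*o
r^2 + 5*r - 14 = (r - 2)*(r + 7)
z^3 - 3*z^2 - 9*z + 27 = (z - 3)^2*(z + 3)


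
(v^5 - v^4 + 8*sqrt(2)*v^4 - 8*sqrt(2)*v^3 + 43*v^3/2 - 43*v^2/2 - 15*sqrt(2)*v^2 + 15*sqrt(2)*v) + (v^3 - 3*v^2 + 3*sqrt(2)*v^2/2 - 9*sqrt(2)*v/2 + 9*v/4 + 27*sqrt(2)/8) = v^5 - v^4 + 8*sqrt(2)*v^4 - 8*sqrt(2)*v^3 + 45*v^3/2 - 49*v^2/2 - 27*sqrt(2)*v^2/2 + 9*v/4 + 21*sqrt(2)*v/2 + 27*sqrt(2)/8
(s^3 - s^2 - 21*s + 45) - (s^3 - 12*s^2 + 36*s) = 11*s^2 - 57*s + 45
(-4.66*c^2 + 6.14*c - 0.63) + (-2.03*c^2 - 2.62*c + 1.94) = -6.69*c^2 + 3.52*c + 1.31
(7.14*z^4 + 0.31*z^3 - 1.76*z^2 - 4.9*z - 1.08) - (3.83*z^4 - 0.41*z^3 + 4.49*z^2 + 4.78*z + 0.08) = 3.31*z^4 + 0.72*z^3 - 6.25*z^2 - 9.68*z - 1.16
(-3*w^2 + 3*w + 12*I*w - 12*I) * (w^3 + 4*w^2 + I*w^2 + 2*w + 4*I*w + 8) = -3*w^5 - 9*w^4 + 9*I*w^4 - 6*w^3 + 27*I*w^3 - 54*w^2 - 12*I*w^2 + 72*w + 72*I*w - 96*I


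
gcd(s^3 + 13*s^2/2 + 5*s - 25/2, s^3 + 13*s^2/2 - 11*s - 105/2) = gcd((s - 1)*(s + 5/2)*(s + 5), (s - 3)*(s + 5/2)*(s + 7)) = s + 5/2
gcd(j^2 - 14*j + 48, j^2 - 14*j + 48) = j^2 - 14*j + 48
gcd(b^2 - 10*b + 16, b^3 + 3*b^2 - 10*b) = b - 2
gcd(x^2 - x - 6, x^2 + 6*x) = 1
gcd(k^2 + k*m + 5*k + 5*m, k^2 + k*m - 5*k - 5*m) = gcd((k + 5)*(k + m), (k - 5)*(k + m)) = k + m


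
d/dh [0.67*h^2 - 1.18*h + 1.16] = 1.34*h - 1.18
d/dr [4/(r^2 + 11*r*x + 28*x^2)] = 4*(-2*r - 11*x)/(r^2 + 11*r*x + 28*x^2)^2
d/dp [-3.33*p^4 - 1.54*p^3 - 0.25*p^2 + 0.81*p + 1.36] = -13.32*p^3 - 4.62*p^2 - 0.5*p + 0.81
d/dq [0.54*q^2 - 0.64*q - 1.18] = 1.08*q - 0.64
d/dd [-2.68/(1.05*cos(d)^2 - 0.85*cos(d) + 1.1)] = (2.278 - 5.628*cos(d))*sin(d)/(1.05*cos(d)^2 - 0.85*cos(d) + 1.1)^2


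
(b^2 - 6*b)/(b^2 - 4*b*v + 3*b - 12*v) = b*(b - 6)/(b^2 - 4*b*v + 3*b - 12*v)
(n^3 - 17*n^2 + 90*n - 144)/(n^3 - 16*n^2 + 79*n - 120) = (n - 6)/(n - 5)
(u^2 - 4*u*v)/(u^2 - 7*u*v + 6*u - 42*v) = u*(u - 4*v)/(u^2 - 7*u*v + 6*u - 42*v)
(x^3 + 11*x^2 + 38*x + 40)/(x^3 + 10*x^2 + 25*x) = (x^2 + 6*x + 8)/(x*(x + 5))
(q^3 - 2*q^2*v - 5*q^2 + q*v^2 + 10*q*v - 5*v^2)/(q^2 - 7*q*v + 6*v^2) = (q^2 - q*v - 5*q + 5*v)/(q - 6*v)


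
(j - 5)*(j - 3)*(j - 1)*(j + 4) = j^4 - 5*j^3 - 13*j^2 + 77*j - 60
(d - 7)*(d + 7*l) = d^2 + 7*d*l - 7*d - 49*l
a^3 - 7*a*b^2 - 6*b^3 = (a - 3*b)*(a + b)*(a + 2*b)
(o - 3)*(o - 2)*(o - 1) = o^3 - 6*o^2 + 11*o - 6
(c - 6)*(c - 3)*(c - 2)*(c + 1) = c^4 - 10*c^3 + 25*c^2 - 36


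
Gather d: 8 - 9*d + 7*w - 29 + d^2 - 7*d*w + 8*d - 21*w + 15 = d^2 + d*(-7*w - 1) - 14*w - 6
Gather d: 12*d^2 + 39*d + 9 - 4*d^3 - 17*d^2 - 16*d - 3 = -4*d^3 - 5*d^2 + 23*d + 6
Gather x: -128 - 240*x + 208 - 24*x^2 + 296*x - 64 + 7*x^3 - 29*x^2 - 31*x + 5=7*x^3 - 53*x^2 + 25*x + 21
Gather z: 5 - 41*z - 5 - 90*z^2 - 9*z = -90*z^2 - 50*z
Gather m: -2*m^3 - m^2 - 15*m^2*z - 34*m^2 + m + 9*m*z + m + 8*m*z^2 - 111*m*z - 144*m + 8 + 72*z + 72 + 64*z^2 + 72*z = -2*m^3 + m^2*(-15*z - 35) + m*(8*z^2 - 102*z - 142) + 64*z^2 + 144*z + 80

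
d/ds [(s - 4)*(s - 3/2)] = 2*s - 11/2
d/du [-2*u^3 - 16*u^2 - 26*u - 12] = -6*u^2 - 32*u - 26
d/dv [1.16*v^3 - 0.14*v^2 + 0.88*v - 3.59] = 3.48*v^2 - 0.28*v + 0.88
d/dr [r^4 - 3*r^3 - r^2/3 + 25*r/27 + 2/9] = 4*r^3 - 9*r^2 - 2*r/3 + 25/27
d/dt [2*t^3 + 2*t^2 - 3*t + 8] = 6*t^2 + 4*t - 3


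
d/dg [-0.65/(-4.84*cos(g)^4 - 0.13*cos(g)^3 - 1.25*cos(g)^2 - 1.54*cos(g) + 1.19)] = (12.584*cos(g)^3 + 0.2535*cos(g)^2 + 1.625*cos(g) + 1.001)*sin(g)/(4.84*cos(g)^4 + 0.13*cos(g)^3 + 1.25*cos(g)^2 + 1.54*cos(g) - 1.19)^2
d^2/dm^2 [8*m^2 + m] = 16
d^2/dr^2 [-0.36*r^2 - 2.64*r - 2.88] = -0.720000000000000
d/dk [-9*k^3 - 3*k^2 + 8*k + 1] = -27*k^2 - 6*k + 8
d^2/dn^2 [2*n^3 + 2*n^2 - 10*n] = 12*n + 4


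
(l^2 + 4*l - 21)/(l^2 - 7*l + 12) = (l + 7)/(l - 4)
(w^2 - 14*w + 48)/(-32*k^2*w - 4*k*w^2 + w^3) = (-w^2 + 14*w - 48)/(w*(32*k^2 + 4*k*w - w^2))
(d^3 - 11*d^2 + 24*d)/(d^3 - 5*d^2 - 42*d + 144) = d/(d + 6)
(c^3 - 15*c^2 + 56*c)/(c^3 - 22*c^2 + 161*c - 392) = c/(c - 7)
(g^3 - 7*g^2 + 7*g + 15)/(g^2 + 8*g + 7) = (g^2 - 8*g + 15)/(g + 7)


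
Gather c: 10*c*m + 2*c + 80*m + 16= c*(10*m + 2) + 80*m + 16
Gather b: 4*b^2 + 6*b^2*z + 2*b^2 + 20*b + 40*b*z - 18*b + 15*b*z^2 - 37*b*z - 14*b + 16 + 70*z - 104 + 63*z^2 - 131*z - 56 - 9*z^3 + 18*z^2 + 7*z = b^2*(6*z + 6) + b*(15*z^2 + 3*z - 12) - 9*z^3 + 81*z^2 - 54*z - 144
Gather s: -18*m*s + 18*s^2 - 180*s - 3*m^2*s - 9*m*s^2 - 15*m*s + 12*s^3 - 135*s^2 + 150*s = 12*s^3 + s^2*(-9*m - 117) + s*(-3*m^2 - 33*m - 30)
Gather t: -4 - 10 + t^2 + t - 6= t^2 + t - 20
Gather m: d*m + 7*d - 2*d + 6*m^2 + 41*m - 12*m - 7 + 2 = 5*d + 6*m^2 + m*(d + 29) - 5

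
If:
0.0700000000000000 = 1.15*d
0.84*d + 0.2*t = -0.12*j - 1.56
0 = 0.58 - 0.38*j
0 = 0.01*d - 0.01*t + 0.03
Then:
No Solution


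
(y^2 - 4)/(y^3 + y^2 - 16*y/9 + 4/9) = 9*(y - 2)/(9*y^2 - 9*y + 2)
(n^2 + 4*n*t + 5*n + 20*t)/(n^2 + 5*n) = (n + 4*t)/n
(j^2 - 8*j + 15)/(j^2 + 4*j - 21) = (j - 5)/(j + 7)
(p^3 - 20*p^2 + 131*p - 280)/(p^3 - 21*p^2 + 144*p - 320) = (p - 7)/(p - 8)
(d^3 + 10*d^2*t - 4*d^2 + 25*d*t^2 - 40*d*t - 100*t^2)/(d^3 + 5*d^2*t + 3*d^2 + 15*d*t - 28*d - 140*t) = (d + 5*t)/(d + 7)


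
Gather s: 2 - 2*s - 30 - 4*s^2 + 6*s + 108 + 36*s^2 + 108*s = 32*s^2 + 112*s + 80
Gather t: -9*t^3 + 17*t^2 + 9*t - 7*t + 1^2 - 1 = -9*t^3 + 17*t^2 + 2*t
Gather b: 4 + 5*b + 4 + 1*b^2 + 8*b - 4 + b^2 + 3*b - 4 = 2*b^2 + 16*b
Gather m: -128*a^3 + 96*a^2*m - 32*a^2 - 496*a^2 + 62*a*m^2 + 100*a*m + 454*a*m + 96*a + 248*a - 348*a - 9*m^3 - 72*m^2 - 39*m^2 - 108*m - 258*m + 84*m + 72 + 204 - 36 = -128*a^3 - 528*a^2 - 4*a - 9*m^3 + m^2*(62*a - 111) + m*(96*a^2 + 554*a - 282) + 240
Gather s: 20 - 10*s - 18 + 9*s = 2 - s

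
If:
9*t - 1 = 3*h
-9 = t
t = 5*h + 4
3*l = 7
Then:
No Solution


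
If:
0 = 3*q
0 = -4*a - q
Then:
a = 0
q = 0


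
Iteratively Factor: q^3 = (q)*(q^2) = q^2*(q)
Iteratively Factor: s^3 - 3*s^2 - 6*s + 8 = (s - 1)*(s^2 - 2*s - 8) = (s - 1)*(s + 2)*(s - 4)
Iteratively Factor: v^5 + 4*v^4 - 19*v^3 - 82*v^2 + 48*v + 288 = (v + 4)*(v^4 - 19*v^2 - 6*v + 72) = (v + 3)*(v + 4)*(v^3 - 3*v^2 - 10*v + 24) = (v + 3)^2*(v + 4)*(v^2 - 6*v + 8) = (v - 2)*(v + 3)^2*(v + 4)*(v - 4)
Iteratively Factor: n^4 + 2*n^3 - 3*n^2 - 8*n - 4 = (n - 2)*(n^3 + 4*n^2 + 5*n + 2) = (n - 2)*(n + 1)*(n^2 + 3*n + 2) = (n - 2)*(n + 1)^2*(n + 2)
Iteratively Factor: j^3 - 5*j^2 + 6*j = (j - 3)*(j^2 - 2*j) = (j - 3)*(j - 2)*(j)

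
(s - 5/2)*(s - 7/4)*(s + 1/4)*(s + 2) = s^4 - 2*s^3 - 75*s^2/16 + 247*s/32 + 35/16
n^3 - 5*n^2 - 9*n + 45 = (n - 5)*(n - 3)*(n + 3)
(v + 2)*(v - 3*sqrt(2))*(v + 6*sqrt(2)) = v^3 + 2*v^2 + 3*sqrt(2)*v^2 - 36*v + 6*sqrt(2)*v - 72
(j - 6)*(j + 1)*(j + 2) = j^3 - 3*j^2 - 16*j - 12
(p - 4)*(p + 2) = p^2 - 2*p - 8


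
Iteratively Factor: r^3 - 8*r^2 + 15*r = (r)*(r^2 - 8*r + 15) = r*(r - 5)*(r - 3)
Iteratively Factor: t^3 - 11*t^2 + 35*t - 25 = (t - 5)*(t^2 - 6*t + 5) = (t - 5)*(t - 1)*(t - 5)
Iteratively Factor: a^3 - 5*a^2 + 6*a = (a - 3)*(a^2 - 2*a) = a*(a - 3)*(a - 2)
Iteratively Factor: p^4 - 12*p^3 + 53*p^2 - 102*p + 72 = (p - 4)*(p^3 - 8*p^2 + 21*p - 18) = (p - 4)*(p - 2)*(p^2 - 6*p + 9) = (p - 4)*(p - 3)*(p - 2)*(p - 3)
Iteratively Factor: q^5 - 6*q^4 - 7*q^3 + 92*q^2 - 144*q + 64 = (q - 1)*(q^4 - 5*q^3 - 12*q^2 + 80*q - 64) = (q - 1)^2*(q^3 - 4*q^2 - 16*q + 64) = (q - 1)^2*(q + 4)*(q^2 - 8*q + 16) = (q - 4)*(q - 1)^2*(q + 4)*(q - 4)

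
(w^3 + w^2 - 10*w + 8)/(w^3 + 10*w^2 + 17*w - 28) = (w - 2)/(w + 7)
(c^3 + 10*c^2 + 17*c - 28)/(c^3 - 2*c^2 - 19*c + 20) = (c + 7)/(c - 5)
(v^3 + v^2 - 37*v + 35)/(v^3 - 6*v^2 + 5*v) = (v + 7)/v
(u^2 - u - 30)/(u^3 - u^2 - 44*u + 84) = (u + 5)/(u^2 + 5*u - 14)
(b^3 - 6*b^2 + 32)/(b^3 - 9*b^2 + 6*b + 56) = (b - 4)/(b - 7)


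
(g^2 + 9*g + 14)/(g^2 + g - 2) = (g + 7)/(g - 1)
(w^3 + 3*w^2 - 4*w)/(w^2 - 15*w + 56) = w*(w^2 + 3*w - 4)/(w^2 - 15*w + 56)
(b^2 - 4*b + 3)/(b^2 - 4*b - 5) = (-b^2 + 4*b - 3)/(-b^2 + 4*b + 5)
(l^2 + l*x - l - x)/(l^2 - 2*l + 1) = (l + x)/(l - 1)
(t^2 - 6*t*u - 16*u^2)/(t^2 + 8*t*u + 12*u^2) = (t - 8*u)/(t + 6*u)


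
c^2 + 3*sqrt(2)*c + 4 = (c + sqrt(2))*(c + 2*sqrt(2))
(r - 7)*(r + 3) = r^2 - 4*r - 21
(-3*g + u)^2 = 9*g^2 - 6*g*u + u^2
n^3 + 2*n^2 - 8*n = n*(n - 2)*(n + 4)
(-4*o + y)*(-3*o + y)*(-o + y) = -12*o^3 + 19*o^2*y - 8*o*y^2 + y^3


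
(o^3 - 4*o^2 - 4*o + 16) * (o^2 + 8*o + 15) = o^5 + 4*o^4 - 21*o^3 - 76*o^2 + 68*o + 240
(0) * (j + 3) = 0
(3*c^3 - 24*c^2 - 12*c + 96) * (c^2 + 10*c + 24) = 3*c^5 + 6*c^4 - 180*c^3 - 600*c^2 + 672*c + 2304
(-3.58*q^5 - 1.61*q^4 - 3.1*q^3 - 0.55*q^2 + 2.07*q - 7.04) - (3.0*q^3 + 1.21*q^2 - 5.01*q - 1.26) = -3.58*q^5 - 1.61*q^4 - 6.1*q^3 - 1.76*q^2 + 7.08*q - 5.78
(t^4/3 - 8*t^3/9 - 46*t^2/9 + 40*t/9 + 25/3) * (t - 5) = t^5/3 - 23*t^4/9 - 2*t^3/3 + 30*t^2 - 125*t/9 - 125/3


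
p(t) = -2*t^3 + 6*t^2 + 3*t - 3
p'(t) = -6*t^2 + 12*t + 3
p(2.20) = 11.34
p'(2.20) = 0.36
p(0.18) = -2.28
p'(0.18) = 4.97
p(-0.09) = -3.22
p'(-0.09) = 1.87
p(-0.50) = -2.75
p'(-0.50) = -4.50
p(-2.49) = 57.61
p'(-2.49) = -64.08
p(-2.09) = 35.20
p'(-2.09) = -48.29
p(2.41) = 11.08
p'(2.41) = -2.93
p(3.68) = -10.38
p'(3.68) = -34.09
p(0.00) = -3.00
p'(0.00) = 3.00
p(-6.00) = 627.00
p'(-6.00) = -285.00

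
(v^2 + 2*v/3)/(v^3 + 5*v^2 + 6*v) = (v + 2/3)/(v^2 + 5*v + 6)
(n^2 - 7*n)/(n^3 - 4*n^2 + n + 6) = n*(n - 7)/(n^3 - 4*n^2 + n + 6)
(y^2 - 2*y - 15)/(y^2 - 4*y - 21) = (y - 5)/(y - 7)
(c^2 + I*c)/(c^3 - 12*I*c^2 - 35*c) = (c + I)/(c^2 - 12*I*c - 35)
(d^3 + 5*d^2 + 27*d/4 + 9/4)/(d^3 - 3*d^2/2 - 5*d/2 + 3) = (2*d^2 + 7*d + 3)/(2*(d^2 - 3*d + 2))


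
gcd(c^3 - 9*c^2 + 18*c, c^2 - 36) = c - 6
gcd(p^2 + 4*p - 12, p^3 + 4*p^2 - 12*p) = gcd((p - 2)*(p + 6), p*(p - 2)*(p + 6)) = p^2 + 4*p - 12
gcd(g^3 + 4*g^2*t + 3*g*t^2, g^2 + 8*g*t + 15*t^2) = g + 3*t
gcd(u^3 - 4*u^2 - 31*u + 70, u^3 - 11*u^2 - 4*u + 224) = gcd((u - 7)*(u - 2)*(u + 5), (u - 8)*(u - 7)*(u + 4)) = u - 7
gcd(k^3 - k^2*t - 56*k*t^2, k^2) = k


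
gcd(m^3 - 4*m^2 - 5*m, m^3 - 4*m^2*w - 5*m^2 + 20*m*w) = m^2 - 5*m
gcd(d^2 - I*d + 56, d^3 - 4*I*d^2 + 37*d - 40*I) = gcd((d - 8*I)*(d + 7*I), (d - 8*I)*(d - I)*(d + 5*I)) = d - 8*I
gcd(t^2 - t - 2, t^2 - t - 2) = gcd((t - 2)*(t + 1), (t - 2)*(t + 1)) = t^2 - t - 2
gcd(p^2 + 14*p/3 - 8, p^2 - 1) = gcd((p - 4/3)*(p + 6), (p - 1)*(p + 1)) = 1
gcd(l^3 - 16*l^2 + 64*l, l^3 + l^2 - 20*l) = l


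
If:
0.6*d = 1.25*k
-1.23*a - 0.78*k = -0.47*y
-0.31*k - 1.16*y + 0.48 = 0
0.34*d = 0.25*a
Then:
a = 0.13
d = 0.09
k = 0.04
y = 0.40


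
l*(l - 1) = l^2 - l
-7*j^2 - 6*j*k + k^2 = (-7*j + k)*(j + k)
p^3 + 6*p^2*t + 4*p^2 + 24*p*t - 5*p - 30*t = (p - 1)*(p + 5)*(p + 6*t)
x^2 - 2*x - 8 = (x - 4)*(x + 2)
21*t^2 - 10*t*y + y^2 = (-7*t + y)*(-3*t + y)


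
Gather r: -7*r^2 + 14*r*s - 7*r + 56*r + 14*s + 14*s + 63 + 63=-7*r^2 + r*(14*s + 49) + 28*s + 126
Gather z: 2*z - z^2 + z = -z^2 + 3*z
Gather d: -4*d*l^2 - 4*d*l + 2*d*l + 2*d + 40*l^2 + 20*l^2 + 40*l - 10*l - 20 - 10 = d*(-4*l^2 - 2*l + 2) + 60*l^2 + 30*l - 30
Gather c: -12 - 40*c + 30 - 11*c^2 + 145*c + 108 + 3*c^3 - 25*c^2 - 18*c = 3*c^3 - 36*c^2 + 87*c + 126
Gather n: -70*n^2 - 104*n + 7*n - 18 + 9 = -70*n^2 - 97*n - 9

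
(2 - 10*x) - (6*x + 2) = -16*x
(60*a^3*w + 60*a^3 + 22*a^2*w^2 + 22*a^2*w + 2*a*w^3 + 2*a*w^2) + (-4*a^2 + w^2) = 60*a^3*w + 60*a^3 + 22*a^2*w^2 + 22*a^2*w - 4*a^2 + 2*a*w^3 + 2*a*w^2 + w^2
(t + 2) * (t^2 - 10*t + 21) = t^3 - 8*t^2 + t + 42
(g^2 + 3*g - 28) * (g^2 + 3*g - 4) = g^4 + 6*g^3 - 23*g^2 - 96*g + 112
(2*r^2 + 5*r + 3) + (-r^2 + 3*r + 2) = r^2 + 8*r + 5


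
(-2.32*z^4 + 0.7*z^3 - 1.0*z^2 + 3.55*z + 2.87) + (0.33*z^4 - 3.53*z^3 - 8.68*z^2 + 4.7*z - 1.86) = -1.99*z^4 - 2.83*z^3 - 9.68*z^2 + 8.25*z + 1.01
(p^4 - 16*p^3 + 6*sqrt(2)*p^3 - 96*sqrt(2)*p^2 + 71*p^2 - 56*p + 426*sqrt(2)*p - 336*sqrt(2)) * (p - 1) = p^5 - 17*p^4 + 6*sqrt(2)*p^4 - 102*sqrt(2)*p^3 + 87*p^3 - 127*p^2 + 522*sqrt(2)*p^2 - 762*sqrt(2)*p + 56*p + 336*sqrt(2)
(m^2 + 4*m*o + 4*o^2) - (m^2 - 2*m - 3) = 4*m*o + 2*m + 4*o^2 + 3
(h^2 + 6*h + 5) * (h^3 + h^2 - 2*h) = h^5 + 7*h^4 + 9*h^3 - 7*h^2 - 10*h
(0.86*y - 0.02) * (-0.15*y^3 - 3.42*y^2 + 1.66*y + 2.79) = -0.129*y^4 - 2.9382*y^3 + 1.496*y^2 + 2.3662*y - 0.0558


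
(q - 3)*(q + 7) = q^2 + 4*q - 21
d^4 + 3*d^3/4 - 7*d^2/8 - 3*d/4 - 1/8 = (d - 1)*(d + 1/4)*(d + 1/2)*(d + 1)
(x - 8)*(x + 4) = x^2 - 4*x - 32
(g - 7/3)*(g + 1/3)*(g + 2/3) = g^3 - 4*g^2/3 - 19*g/9 - 14/27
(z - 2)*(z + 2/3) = z^2 - 4*z/3 - 4/3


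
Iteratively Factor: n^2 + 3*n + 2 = (n + 2)*(n + 1)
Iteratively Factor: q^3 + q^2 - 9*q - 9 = (q + 3)*(q^2 - 2*q - 3) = (q - 3)*(q + 3)*(q + 1)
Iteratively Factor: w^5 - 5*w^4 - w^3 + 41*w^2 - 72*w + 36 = (w - 1)*(w^4 - 4*w^3 - 5*w^2 + 36*w - 36) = (w - 2)*(w - 1)*(w^3 - 2*w^2 - 9*w + 18) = (w - 3)*(w - 2)*(w - 1)*(w^2 + w - 6) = (w - 3)*(w - 2)^2*(w - 1)*(w + 3)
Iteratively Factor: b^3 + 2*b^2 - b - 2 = (b - 1)*(b^2 + 3*b + 2) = (b - 1)*(b + 1)*(b + 2)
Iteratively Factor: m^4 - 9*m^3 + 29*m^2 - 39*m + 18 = (m - 2)*(m^3 - 7*m^2 + 15*m - 9) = (m - 3)*(m - 2)*(m^2 - 4*m + 3) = (m - 3)*(m - 2)*(m - 1)*(m - 3)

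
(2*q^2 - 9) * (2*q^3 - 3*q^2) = 4*q^5 - 6*q^4 - 18*q^3 + 27*q^2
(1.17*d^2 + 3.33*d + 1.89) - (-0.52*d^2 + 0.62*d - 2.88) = 1.69*d^2 + 2.71*d + 4.77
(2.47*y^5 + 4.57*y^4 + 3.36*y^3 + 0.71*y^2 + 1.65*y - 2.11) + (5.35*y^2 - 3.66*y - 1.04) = 2.47*y^5 + 4.57*y^4 + 3.36*y^3 + 6.06*y^2 - 2.01*y - 3.15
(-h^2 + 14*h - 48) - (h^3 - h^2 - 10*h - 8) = -h^3 + 24*h - 40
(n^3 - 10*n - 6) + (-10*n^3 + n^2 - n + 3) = -9*n^3 + n^2 - 11*n - 3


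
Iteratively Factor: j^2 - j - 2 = (j + 1)*(j - 2)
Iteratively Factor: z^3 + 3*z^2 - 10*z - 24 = (z + 4)*(z^2 - z - 6) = (z - 3)*(z + 4)*(z + 2)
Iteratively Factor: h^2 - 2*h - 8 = (h + 2)*(h - 4)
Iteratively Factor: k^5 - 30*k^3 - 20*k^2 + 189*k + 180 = (k + 3)*(k^4 - 3*k^3 - 21*k^2 + 43*k + 60) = (k - 5)*(k + 3)*(k^3 + 2*k^2 - 11*k - 12) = (k - 5)*(k + 3)*(k + 4)*(k^2 - 2*k - 3) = (k - 5)*(k + 1)*(k + 3)*(k + 4)*(k - 3)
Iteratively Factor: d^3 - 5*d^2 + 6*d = (d - 3)*(d^2 - 2*d) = d*(d - 3)*(d - 2)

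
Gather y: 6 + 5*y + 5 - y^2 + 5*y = -y^2 + 10*y + 11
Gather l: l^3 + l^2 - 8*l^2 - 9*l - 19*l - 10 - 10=l^3 - 7*l^2 - 28*l - 20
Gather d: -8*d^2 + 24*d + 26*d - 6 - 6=-8*d^2 + 50*d - 12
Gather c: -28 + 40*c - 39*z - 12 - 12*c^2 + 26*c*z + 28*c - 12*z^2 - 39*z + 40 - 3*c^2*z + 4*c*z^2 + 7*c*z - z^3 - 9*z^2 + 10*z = c^2*(-3*z - 12) + c*(4*z^2 + 33*z + 68) - z^3 - 21*z^2 - 68*z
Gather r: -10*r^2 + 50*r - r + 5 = -10*r^2 + 49*r + 5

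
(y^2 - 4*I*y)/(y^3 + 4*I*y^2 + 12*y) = (y - 4*I)/(y^2 + 4*I*y + 12)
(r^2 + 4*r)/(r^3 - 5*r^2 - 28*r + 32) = r/(r^2 - 9*r + 8)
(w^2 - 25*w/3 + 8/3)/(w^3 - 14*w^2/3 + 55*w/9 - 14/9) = 3*(w - 8)/(3*w^2 - 13*w + 14)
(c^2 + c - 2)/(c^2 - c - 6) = (c - 1)/(c - 3)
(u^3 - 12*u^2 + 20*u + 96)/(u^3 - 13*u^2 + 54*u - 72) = (u^2 - 6*u - 16)/(u^2 - 7*u + 12)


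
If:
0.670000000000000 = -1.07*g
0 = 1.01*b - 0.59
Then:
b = 0.58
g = -0.63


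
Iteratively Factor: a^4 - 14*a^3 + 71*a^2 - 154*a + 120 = (a - 3)*(a^3 - 11*a^2 + 38*a - 40) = (a - 5)*(a - 3)*(a^2 - 6*a + 8) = (a - 5)*(a - 3)*(a - 2)*(a - 4)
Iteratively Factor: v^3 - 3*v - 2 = (v + 1)*(v^2 - v - 2) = (v + 1)^2*(v - 2)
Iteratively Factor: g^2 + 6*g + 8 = (g + 2)*(g + 4)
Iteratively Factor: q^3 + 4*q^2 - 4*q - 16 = (q - 2)*(q^2 + 6*q + 8) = (q - 2)*(q + 2)*(q + 4)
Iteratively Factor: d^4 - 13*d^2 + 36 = (d - 3)*(d^3 + 3*d^2 - 4*d - 12) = (d - 3)*(d + 3)*(d^2 - 4) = (d - 3)*(d - 2)*(d + 3)*(d + 2)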